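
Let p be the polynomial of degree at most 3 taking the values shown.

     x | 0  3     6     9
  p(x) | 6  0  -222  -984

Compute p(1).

8

Using the Lagrange interpolation formula with nodes 0, 3, 6, 9:
  L_0(x) = (x - 3)(x - 6)(x - 9) / -162
  L_1(x) = x(x - 6)(x - 9) / 54
  L_2(x) = x(x - 3)(x - 9) / -54
  L_3(x) = x(x - 3)(x - 6) / 162
Then p(x) = 6·L_0(x) + 0·L_1(x) - 222·L_2(x) - 984·L_3(x).
Expanding and collecting terms gives p(x) = -2x^3 + 6x^2 - 2x + 6.
Evaluating at x = 1: p(1) = 8.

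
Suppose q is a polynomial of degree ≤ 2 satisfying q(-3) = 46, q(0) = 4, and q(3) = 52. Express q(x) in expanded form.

Write q(x) = ax^2 + bx + c. Substituting each data point gives a linear system:
  9a - 3b + c = 46
  c = 4
  9a + 3b + c = 52
Solving the system yields a = 5, b = 1, c = 4.
So q(x) = 5x^2 + x + 4.
Check: q(0) = 4. ✓

q(x) = 5x^2 + x + 4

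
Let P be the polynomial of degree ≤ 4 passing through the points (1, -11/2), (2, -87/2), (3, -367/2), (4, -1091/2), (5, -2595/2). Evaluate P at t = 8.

-16587/2

Write P(t) = at^4 + bt^3 + ct^2 + dt + e. Substituting each data point gives a linear system:
  a + b + c + d + e = -11/2
  16a + 8b + 4c + 2d + e = -87/2
  81a + 27b + 9c + 3d + e = -367/2
  256a + 64b + 16c + 4d + e = -1091/2
  625a + 125b + 25c + 5d + e = -2595/2
Solving the system yields a = -2, b = 0, c = -1, d = -5, e = 5/2.
So P(t) = -2t⁴ - t² - 5t + 5/2.
Then P(8) = -16587/2.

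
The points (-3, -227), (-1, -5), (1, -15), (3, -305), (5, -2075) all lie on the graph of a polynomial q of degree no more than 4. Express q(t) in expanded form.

Write q(t) = at^4 + bt^3 + ct^2 + dt + e. Substituting each data point gives a linear system:
  81a - 27b + 9c - 3d + e = -227
  a - b + c - d + e = -5
  a + b + c + d + e = -15
  81a + 27b + 9c + 3d + e = -305
  625a + 125b + 25c + 5d + e = -2075
Solving the system yields a = -3, b = -1, c = -2, d = -4, e = -5.
So q(t) = -3t⁴ - t³ - 2t² - 4t - 5.
Check: q(-1) = -5. ✓

q(t) = -3t^4 - t^3 - 2t^2 - 4t - 5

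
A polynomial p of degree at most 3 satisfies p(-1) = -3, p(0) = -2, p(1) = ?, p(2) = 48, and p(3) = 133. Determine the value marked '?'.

9

On equispaced nodes a degree-3 polynomial has vanishing fourth forward difference, so
  p(-1) - 4·p(0) + 6·p(1) - 4·p(2) + p(3) = 0.
Substituting the known values and solving for p(1):
  6·p(1) = 54
  p(1) = 9.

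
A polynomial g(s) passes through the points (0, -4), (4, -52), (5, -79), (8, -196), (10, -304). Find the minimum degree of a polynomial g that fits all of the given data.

Divided differences on the nodes 0, 4, 5, 8, 10:
  order 0: -4  -52  -79  -196  -304
  order 1: -12  -27  -39  -54
  order 2: -3  -3  -3
  order 3: 0  0
  order 4: 0
The order-2 divided differences are all -3 (nonzero) and every higher order vanishes, so the data lies on a polynomial of degree exactly 2.

2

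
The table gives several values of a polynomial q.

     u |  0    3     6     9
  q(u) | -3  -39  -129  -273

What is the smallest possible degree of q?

2

Forward differences of the values at u = 0, 3, 6, 9:
  q  : -3  -39  -129  -273
  Δ  : -36  -90  -144
  Δ^2: -54  -54
  Δ^3: 0
The second differences are constant (-54) and nonzero, while all higher differences vanish, so the minimal degree is 2.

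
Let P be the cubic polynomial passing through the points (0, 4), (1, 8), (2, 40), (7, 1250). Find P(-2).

8

Using the Lagrange interpolation formula with nodes 0, 1, 2, 7:
  L_0(u) = (u - 1)(u - 2)(u - 7) / -14
  L_1(u) = u(u - 2)(u - 7) / 6
  L_2(u) = u(u - 1)(u - 7) / -10
  L_3(u) = u(u - 1)(u - 2) / 210
Then P(u) = 4·L_0(u) + 8·L_1(u) + 40·L_2(u) + 1250·L_3(u).
Expanding and collecting terms gives P(u) = 3u³ + 5u² - 4u + 4.
Evaluating at u = -2: P(-2) = 8.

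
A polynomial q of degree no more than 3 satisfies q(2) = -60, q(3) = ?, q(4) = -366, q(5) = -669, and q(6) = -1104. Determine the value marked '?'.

The 4 known points determine the degree-3 polynomial uniquely.
Write q(t) = at^3 + bt^2 + ct + d. Substituting each data point gives a linear system:
  8a + 4b + 2c + d = -60
  64a + 16b + 4c + d = -366
  125a + 25b + 5c + d = -669
  216a + 36b + 6c + d = -1104
Solving the system yields a = -4, b = -6, c = -5, d = 6.
So q(t) = -4t^3 - 6t^2 - 5t + 6.
Then q(3) = -171.

-171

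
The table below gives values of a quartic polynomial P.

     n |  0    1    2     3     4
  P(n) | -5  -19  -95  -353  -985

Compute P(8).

-13613

Write P(n) = an^4 + bn^3 + cn^2 + dn + e. Substituting each data point gives a linear system:
  e = -5
  a + b + c + d + e = -19
  16a + 8b + 4c + 2d + e = -95
  81a + 27b + 9c + 3d + e = -353
  256a + 64b + 16c + 4d + e = -985
Solving the system yields a = -3, b = -2, c = -4, d = -5, e = -5.
So P(n) = -3n^4 - 2n^3 - 4n^2 - 5n - 5.
Then P(8) = -13613.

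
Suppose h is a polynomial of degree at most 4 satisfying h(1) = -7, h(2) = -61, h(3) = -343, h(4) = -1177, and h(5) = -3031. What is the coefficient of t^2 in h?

0

Write h(t) = at^4 + bt^3 + ct^2 + dt + e. Substituting each data point gives a linear system:
  a + b + c + d + e = -7
  16a + 8b + 4c + 2d + e = -61
  81a + 27b + 9c + 3d + e = -343
  256a + 64b + 16c + 4d + e = -1177
  625a + 125b + 25c + 5d + e = -3031
Solving the system yields a = -6, b = 6, c = 0, d = -6, e = -1.
So h(t) = -6t^4 + 6t^3 - 6t - 1.
The coefficient of t^2 is 0.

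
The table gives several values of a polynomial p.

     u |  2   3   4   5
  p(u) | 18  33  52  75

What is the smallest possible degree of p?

Forward differences of the values at u = 2, 3, 4, 5:
  p  : 18  33  52  75
  Δ  : 15  19  23
  Δ^2: 4  4
  Δ^3: 0
The second differences are constant (4) and nonzero, while all higher differences vanish, so the minimal degree is 2.

2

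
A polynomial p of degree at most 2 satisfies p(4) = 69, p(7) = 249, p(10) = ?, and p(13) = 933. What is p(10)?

537

The 3 known points determine the degree-2 polynomial uniquely.
Write p(s) = as^2 + bs + c. Substituting each data point gives a linear system:
  16a + 4b + c = 69
  49a + 7b + c = 249
  169a + 13b + c = 933
Solving the system yields a = 6, b = -6, c = -3.
So p(s) = 6s² - 6s - 3.
Then p(10) = 537.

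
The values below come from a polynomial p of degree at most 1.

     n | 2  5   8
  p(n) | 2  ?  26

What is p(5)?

14

On equispaced nodes a degree-1 polynomial has vanishing second forward difference, so
  p(2) - 2·p(5) + p(8) = 0.
Substituting the known values and solving for p(5):
  -2·p(5) = -28
  p(5) = 14.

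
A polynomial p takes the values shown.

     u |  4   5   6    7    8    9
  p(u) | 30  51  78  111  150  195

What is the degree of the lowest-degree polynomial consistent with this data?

Forward differences of the values at u = 4, 5, 6, 7, 8, 9:
  p  : 30  51  78  111  150  195
  Δ  : 21  27  33  39  45
  Δ^2: 6  6  6  6
  Δ^3: 0  0  0
  Δ^4: 0  0
  Δ^5: 0
The second differences are constant (6) and nonzero, while all higher differences vanish, so the minimal degree is 2.

2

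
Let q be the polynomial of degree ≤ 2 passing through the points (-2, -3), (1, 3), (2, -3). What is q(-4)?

-27

Using the Lagrange interpolation formula with nodes -2, 1, 2:
  L_0(u) = (u - 1)(u - 2) / 12
  L_1(u) = (u + 2)(u - 2) / -3
  L_2(u) = (u + 2)(u - 1) / 4
Then q(u) = -3·L_0(u) + 3·L_1(u) - 3·L_2(u).
Expanding and collecting terms gives q(u) = -2u^2 + 5.
Evaluating at u = -4: q(-4) = -27.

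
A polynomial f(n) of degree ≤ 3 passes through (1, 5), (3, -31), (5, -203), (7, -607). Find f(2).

Using the Lagrange interpolation formula with nodes 1, 3, 5, 7:
  L_0(n) = (n - 3)(n - 5)(n - 7) / -48
  L_1(n) = (n - 1)(n - 5)(n - 7) / 16
  L_2(n) = (n - 1)(n - 3)(n - 7) / -16
  L_3(n) = (n - 1)(n - 3)(n - 5) / 48
Then f(n) = 5·L_0(n) - 31·L_1(n) - 203·L_2(n) - 607·L_3(n).
Expanding and collecting terms gives f(n) = -2n^3 + n^2 + 4n + 2.
Evaluating at n = 2: f(2) = -2.

-2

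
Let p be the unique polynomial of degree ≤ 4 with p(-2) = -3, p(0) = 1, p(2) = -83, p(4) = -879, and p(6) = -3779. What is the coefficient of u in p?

Write p(u) = au^4 + bu^3 + cu^2 + du + e. Substituting each data point gives a linear system:
  16a - 8b + 4c - 2d + e = -3
  e = 1
  16a + 8b + 4c + 2d + e = -83
  256a + 64b + 16c + 4d + e = -879
  1296a + 216b + 36c + 6d + e = -3779
Solving the system yields a = -2, b = -5, c = -3, d = 0, e = 1.
So p(u) = -2u⁴ - 5u³ - 3u² + 1.
The coefficient of u is 0.

0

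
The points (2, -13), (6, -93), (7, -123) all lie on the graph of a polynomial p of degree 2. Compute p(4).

Write p(n) = an^2 + bn + c. Substituting each data point gives a linear system:
  4a + 2b + c = -13
  36a + 6b + c = -93
  49a + 7b + c = -123
Solving the system yields a = -2, b = -4, c = 3.
So p(n) = -2n² - 4n + 3.
Then p(4) = -45.

-45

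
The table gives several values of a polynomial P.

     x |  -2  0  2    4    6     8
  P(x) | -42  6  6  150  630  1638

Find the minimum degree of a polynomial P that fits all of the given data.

Forward differences of the values at x = -2, 0, 2, 4, 6, 8:
  P  : -42  6  6  150  630  1638
  Δ  : 48  0  144  480  1008
  Δ^2: -48  144  336  528
  Δ^3: 192  192  192
  Δ^4: 0  0
  Δ^5: 0
The third differences are constant (192) and nonzero, while all higher differences vanish, so the minimal degree is 3.

3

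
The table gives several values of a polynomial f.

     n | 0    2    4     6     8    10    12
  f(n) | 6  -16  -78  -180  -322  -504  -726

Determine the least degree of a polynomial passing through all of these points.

Forward differences of the values at n = 0, 2, 4, 6, 8, 10, 12:
  f  : 6  -16  -78  -180  -322  -504  -726
  Δ  : -22  -62  -102  -142  -182  -222
  Δ^2: -40  -40  -40  -40  -40
  Δ^3: 0  0  0  0
  Δ^4: 0  0  0
  Δ^5: 0  0
  Δ^6: 0
The second differences are constant (-40) and nonzero, while all higher differences vanish, so the minimal degree is 2.

2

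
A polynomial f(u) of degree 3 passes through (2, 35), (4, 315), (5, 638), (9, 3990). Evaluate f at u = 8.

2771

Using the Lagrange interpolation formula with nodes 2, 4, 5, 9:
  L_0(u) = (u - 4)(u - 5)(u - 9) / -42
  L_1(u) = (u - 2)(u - 5)(u - 9) / 10
  L_2(u) = (u - 2)(u - 4)(u - 9) / -12
  L_3(u) = (u - 2)(u - 4)(u - 5) / 140
Then f(u) = 35·L_0(u) + 315·L_1(u) + 638·L_2(u) + 3990·L_3(u).
Expanding and collecting terms gives f(u) = 6u³ - 5u² + 2u + 3.
Evaluating at u = 8: f(8) = 2771.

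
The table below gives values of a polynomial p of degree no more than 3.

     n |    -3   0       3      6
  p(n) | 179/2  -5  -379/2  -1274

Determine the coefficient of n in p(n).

Write p(n) = an^3 + bn^2 + cn + d. Substituting each data point gives a linear system:
  -27a + 9b - 3c + d = 179/2
  d = -5
  27a + 9b + 3c + d = -379/2
  216a + 36b + 6c + d = -1274
Solving the system yields a = -5, b = -5, c = -3/2, d = -5.
So p(n) = -5n^3 - 5n^2 - (3/2)n - 5.
The coefficient of n is -3/2.

-3/2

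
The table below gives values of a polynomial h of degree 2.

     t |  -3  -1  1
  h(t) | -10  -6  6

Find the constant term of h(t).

-1

Write h(t) = at^2 + bt + c. Substituting each data point gives a linear system:
  9a - 3b + c = -10
  a - b + c = -6
  a + b + c = 6
Solving the system yields a = 1, b = 6, c = -1.
So h(t) = t^2 + 6t - 1.
The constant term is -1.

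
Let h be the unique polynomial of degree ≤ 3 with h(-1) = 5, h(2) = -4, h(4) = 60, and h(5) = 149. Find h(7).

Write h(x) = ax^3 + bx^2 + cx + d. Substituting each data point gives a linear system:
  -a + b - c + d = 5
  8a + 4b + 2c + d = -4
  64a + 16b + 4c + d = 60
  125a + 25b + 5c + d = 149
Solving the system yields a = 2, b = -3, c = -6, d = 4.
So h(x) = 2x^3 - 3x^2 - 6x + 4.
Then h(7) = 501.

501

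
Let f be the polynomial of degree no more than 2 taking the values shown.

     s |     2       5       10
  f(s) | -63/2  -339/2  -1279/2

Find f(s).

f(s) = -6s^2 - 4s + 1/2

Write f(s) = as^2 + bs + c. Substituting each data point gives a linear system:
  4a + 2b + c = -63/2
  25a + 5b + c = -339/2
  100a + 10b + c = -1279/2
Solving the system yields a = -6, b = -4, c = 1/2.
So f(s) = -6s² - 4s + 1/2.
Check: f(5) = -339/2. ✓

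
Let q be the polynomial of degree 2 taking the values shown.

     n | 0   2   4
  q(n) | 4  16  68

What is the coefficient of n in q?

-4

Write q(n) = an^2 + bn + c. Substituting each data point gives a linear system:
  c = 4
  4a + 2b + c = 16
  16a + 4b + c = 68
Solving the system yields a = 5, b = -4, c = 4.
So q(n) = 5n^2 - 4n + 4.
The coefficient of n is -4.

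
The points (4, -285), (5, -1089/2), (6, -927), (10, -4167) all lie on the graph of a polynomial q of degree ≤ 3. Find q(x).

Write q(x) = ax^3 + bx^2 + cx + d. Substituting each data point gives a linear system:
  64a + 16b + 4c + d = -285
  125a + 25b + 5c + d = -1089/2
  216a + 36b + 6c + d = -927
  1000a + 100b + 10c + d = -4167
Solving the system yields a = -4, b = -3/2, c = -2, d = 3.
So q(x) = -4x^3 - (3/2)x^2 - 2x + 3.
Check: q(5) = -1089/2. ✓

q(x) = -4x^3 - (3/2)x^2 - 2x + 3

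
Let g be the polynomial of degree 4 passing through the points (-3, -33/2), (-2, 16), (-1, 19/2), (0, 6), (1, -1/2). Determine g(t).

g(t) = -2t^4 - 5t^3 + (1/2)t^2 + 6

Using the Lagrange interpolation formula with nodes -3, -2, -1, 0, 1:
  L_0(t) = (t + 2)(t + 1)t(t - 1) / 24
  L_1(t) = (t + 3)(t + 1)t(t - 1) / -6
  L_2(t) = (t + 3)(t + 2)t(t - 1) / 4
  L_3(t) = (t + 3)(t + 2)(t + 1)(t - 1) / -6
  L_4(t) = (t + 3)(t + 2)(t + 1)t / 24
Then g(t) = -33/2·L_0(t) + 16·L_1(t) + 19/2·L_2(t) + 6·L_3(t) - 1/2·L_4(t).
Expanding and collecting terms gives g(t) = -2t⁴ - 5t³ + (1/2)t² + 6.
Check: g(-3) = -33/2. ✓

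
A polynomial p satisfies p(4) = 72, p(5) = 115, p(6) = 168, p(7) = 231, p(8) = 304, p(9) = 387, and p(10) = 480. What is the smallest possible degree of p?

2

Forward differences of the values at u = 4, 5, 6, 7, 8, 9, 10:
  p  : 72  115  168  231  304  387  480
  Δ  : 43  53  63  73  83  93
  Δ^2: 10  10  10  10  10
  Δ^3: 0  0  0  0
  Δ^4: 0  0  0
  Δ^5: 0  0
  Δ^6: 0
The second differences are constant (10) and nonzero, while all higher differences vanish, so the minimal degree is 2.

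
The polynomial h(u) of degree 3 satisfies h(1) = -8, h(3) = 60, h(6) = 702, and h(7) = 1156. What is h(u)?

h(u) = 4u^3 - 4u^2 - 2u - 6

Write h(u) = au^3 + bu^2 + cu + d. Substituting each data point gives a linear system:
  a + b + c + d = -8
  27a + 9b + 3c + d = 60
  216a + 36b + 6c + d = 702
  343a + 49b + 7c + d = 1156
Solving the system yields a = 4, b = -4, c = -2, d = -6.
So h(u) = 4u³ - 4u² - 2u - 6.
Check: h(3) = 60. ✓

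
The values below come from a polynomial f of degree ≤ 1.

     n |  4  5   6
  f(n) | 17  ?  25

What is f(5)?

21

On equispaced nodes a degree-1 polynomial has vanishing second forward difference, so
  f(4) - 2·f(5) + f(6) = 0.
Substituting the known values and solving for f(5):
  -2·f(5) = -42
  f(5) = 21.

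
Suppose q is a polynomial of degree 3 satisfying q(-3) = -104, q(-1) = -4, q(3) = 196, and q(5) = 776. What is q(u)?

q(u) = 5u^3 + 5u^2 + 5u + 1

Write q(u) = au^3 + bu^2 + cu + d. Substituting each data point gives a linear system:
  -27a + 9b - 3c + d = -104
  -a + b - c + d = -4
  27a + 9b + 3c + d = 196
  125a + 25b + 5c + d = 776
Solving the system yields a = 5, b = 5, c = 5, d = 1.
So q(u) = 5u^3 + 5u^2 + 5u + 1.
Check: q(-3) = -104. ✓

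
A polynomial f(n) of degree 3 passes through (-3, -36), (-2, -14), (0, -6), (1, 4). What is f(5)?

Write f(n) = an^3 + bn^2 + cn + d. Substituting each data point gives a linear system:
  -27a + 9b - 3c + d = -36
  -8a + 4b - 2c + d = -14
  d = -6
  a + b + c + d = 4
Solving the system yields a = 2, b = 4, c = 4, d = -6.
So f(n) = 2n^3 + 4n^2 + 4n - 6.
Then f(5) = 364.

364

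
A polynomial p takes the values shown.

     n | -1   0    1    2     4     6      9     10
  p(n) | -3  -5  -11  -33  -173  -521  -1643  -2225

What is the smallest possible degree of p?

3

Divided differences on the nodes -1, 0, 1, 2, 4, 6, 9, 10:
  order 0: -3  -5  -11  -33  -173  -521  -1643  -2225
  order 1: -2  -6  -22  -70  -174  -374  -582
  order 2: -2  -8  -16  -26  -40  -52
  order 3: -2  -2  -2  -2  -2
  order 4: 0  0  0  0
  order 5: 0  0  0
  order 6: 0  0
  order 7: 0
The order-3 divided differences are all -2 (nonzero) and every higher order vanishes, so the data lies on a polynomial of degree exactly 3.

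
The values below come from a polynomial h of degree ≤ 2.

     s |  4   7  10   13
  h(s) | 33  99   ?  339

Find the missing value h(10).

The 3 known points determine the degree-2 polynomial uniquely.
Write h(s) = as^2 + bs + c. Substituting each data point gives a linear system:
  16a + 4b + c = 33
  49a + 7b + c = 99
  169a + 13b + c = 339
Solving the system yields a = 2, b = 0, c = 1.
So h(s) = 2s^2 + 1.
Then h(10) = 201.

201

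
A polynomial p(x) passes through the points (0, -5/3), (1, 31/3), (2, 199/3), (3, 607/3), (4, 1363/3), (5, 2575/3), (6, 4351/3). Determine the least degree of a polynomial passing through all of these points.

3

Forward differences of the values at x = 0, 1, 2, 3, 4, 5, 6:
  p  : -5/3  31/3  199/3  607/3  1363/3  2575/3  4351/3
  Δ  : 12  56  136  252  404  592
  Δ^2: 44  80  116  152  188
  Δ^3: 36  36  36  36
  Δ^4: 0  0  0
  Δ^5: 0  0
  Δ^6: 0
The third differences are constant (36) and nonzero, while all higher differences vanish, so the minimal degree is 3.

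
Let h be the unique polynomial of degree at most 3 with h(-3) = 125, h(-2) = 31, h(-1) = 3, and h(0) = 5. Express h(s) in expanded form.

h(s) = -6s^3 - 3s^2 + 5s + 5

Using the Lagrange interpolation formula with nodes -3, -2, -1, 0:
  L_0(s) = (s + 2)(s + 1)s / -6
  L_1(s) = (s + 3)(s + 1)s / 2
  L_2(s) = (s + 3)(s + 2)s / -2
  L_3(s) = (s + 3)(s + 2)(s + 1) / 6
Then h(s) = 125·L_0(s) + 31·L_1(s) + 3·L_2(s) + 5·L_3(s).
Expanding and collecting terms gives h(s) = -6s^3 - 3s^2 + 5s + 5.
Check: h(-2) = 31. ✓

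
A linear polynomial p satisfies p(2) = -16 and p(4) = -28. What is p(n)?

p(n) = -6n - 4

Write p(n) = an + b. Substituting each data point gives a linear system:
  2a + b = -16
  4a + b = -28
Solving the system yields a = -6, b = -4.
So p(n) = -6n - 4.
Check: p(4) = -28. ✓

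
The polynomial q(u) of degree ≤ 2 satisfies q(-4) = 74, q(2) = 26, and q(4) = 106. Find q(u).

Write q(u) = au^2 + bu + c. Substituting each data point gives a linear system:
  16a - 4b + c = 74
  4a + 2b + c = 26
  16a + 4b + c = 106
Solving the system yields a = 6, b = 4, c = -6.
So q(u) = 6u^2 + 4u - 6.
Check: q(4) = 106. ✓

q(u) = 6u^2 + 4u - 6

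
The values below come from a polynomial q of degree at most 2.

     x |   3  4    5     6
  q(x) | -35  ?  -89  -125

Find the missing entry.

-59

The 3 known points determine the degree-2 polynomial uniquely.
Write q(x) = ax^2 + bx + c. Substituting each data point gives a linear system:
  9a + 3b + c = -35
  25a + 5b + c = -89
  36a + 6b + c = -125
Solving the system yields a = -3, b = -3, c = 1.
So q(x) = -3x^2 - 3x + 1.
Then q(4) = -59.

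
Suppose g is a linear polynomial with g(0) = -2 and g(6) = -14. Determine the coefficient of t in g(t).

Write g(t) = at + b. Substituting each data point gives a linear system:
  b = -2
  6a + b = -14
Solving the system yields a = -2, b = -2.
So g(t) = -2t - 2.
The leading coefficient is -2.

-2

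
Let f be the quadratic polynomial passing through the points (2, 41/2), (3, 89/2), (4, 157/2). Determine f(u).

f(u) = 5u^2 - u + 5/2

Write f(u) = au^2 + bu + c. Substituting each data point gives a linear system:
  4a + 2b + c = 41/2
  9a + 3b + c = 89/2
  16a + 4b + c = 157/2
Solving the system yields a = 5, b = -1, c = 5/2.
So f(u) = 5u² - u + 5/2.
Check: f(4) = 157/2. ✓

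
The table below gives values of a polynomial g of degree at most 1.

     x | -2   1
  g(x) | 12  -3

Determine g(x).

Write g(x) = ax + b. Substituting each data point gives a linear system:
  -2a + b = 12
  a + b = -3
Solving the system yields a = -5, b = 2.
So g(x) = -5x + 2.
Check: g(-2) = 12. ✓

g(x) = -5x + 2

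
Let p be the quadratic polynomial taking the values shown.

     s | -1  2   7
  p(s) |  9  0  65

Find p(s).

p(s) = 2s^2 - 5s + 2

Write p(s) = as^2 + bs + c. Substituting each data point gives a linear system:
  a - b + c = 9
  4a + 2b + c = 0
  49a + 7b + c = 65
Solving the system yields a = 2, b = -5, c = 2.
So p(s) = 2s² - 5s + 2.
Check: p(-1) = 9. ✓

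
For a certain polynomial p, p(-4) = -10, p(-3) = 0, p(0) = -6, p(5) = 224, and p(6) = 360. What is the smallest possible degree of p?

Divided differences on the nodes -4, -3, 0, 5, 6:
  order 0: -10  0  -6  224  360
  order 1: 10  -2  46  136
  order 2: -3  6  15
  order 3: 1  1
  order 4: 0
The order-3 divided differences are all 1 (nonzero) and every higher order vanishes, so the data lies on a polynomial of degree exactly 3.

3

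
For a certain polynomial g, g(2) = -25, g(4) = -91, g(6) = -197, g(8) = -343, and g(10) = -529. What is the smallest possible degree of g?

2

Forward differences of the values at t = 2, 4, 6, 8, 10:
  g  : -25  -91  -197  -343  -529
  Δ  : -66  -106  -146  -186
  Δ^2: -40  -40  -40
  Δ^3: 0  0
  Δ^4: 0
The second differences are constant (-40) and nonzero, while all higher differences vanish, so the minimal degree is 2.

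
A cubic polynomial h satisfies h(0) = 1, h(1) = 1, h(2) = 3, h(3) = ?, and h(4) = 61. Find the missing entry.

19

On equispaced nodes a degree-3 polynomial has vanishing fourth forward difference, so
  h(0) - 4·h(1) + 6·h(2) - 4·h(3) + h(4) = 0.
Substituting the known values and solving for h(3):
  -4·h(3) = -76
  h(3) = 19.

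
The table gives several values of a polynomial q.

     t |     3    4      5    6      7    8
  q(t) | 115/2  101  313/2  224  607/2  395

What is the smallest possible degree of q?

2

Forward differences of the values at t = 3, 4, 5, 6, 7, 8:
  q  : 115/2  101  313/2  224  607/2  395
  Δ  : 87/2  111/2  135/2  159/2  183/2
  Δ^2: 12  12  12  12
  Δ^3: 0  0  0
  Δ^4: 0  0
  Δ^5: 0
The second differences are constant (12) and nonzero, while all higher differences vanish, so the minimal degree is 2.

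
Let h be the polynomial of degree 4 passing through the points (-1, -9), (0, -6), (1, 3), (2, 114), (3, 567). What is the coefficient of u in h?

2

Write h(u) = au^4 + bu^3 + cu^2 + du + e. Substituting each data point gives a linear system:
  a - b + c - d + e = -9
  e = -6
  a + b + c + d + e = 3
  16a + 8b + 4c + 2d + e = 114
  81a + 27b + 9c + 3d + e = 567
Solving the system yields a = 6, b = 4, c = -3, d = 2, e = -6.
So h(u) = 6u⁴ + 4u³ - 3u² + 2u - 6.
The coefficient of u is 2.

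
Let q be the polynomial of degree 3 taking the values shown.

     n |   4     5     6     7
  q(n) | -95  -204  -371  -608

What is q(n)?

q(n) = -2n^3 + n^2 + 4n + 1

Write q(n) = an^3 + bn^2 + cn + d. Substituting each data point gives a linear system:
  64a + 16b + 4c + d = -95
  125a + 25b + 5c + d = -204
  216a + 36b + 6c + d = -371
  343a + 49b + 7c + d = -608
Solving the system yields a = -2, b = 1, c = 4, d = 1.
So q(n) = -2n^3 + n^2 + 4n + 1.
Check: q(7) = -608. ✓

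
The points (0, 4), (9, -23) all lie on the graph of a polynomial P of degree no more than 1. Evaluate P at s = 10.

Using the Lagrange interpolation formula with nodes 0, 9:
  L_0(s) = (s - 9) / -9
  L_1(s) = s / 9
Then P(s) = 4·L_0(s) - 23·L_1(s).
Expanding and collecting terms gives P(s) = -3s + 4.
Evaluating at s = 10: P(10) = -26.

-26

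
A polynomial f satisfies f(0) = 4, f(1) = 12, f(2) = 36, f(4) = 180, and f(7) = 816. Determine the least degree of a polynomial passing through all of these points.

Divided differences on the nodes 0, 1, 2, 4, 7:
  order 0: 4  12  36  180  816
  order 1: 8  24  72  212
  order 2: 8  16  28
  order 3: 2  2
  order 4: 0
The order-3 divided differences are all 2 (nonzero) and every higher order vanishes, so the data lies on a polynomial of degree exactly 3.

3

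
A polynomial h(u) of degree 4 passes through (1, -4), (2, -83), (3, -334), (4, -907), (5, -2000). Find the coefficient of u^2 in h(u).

-6

Write h(u) = au^4 + bu^3 + cu^2 + du + e. Substituting each data point gives a linear system:
  a + b + c + d + e = -4
  16a + 8b + 4c + 2d + e = -83
  81a + 27b + 9c + 3d + e = -334
  256a + 64b + 16c + 4d + e = -907
  625a + 125b + 25c + 5d + e = -2000
Solving the system yields a = -2, b = -5, c = -6, d = 4, e = 5.
So h(u) = -2u^4 - 5u^3 - 6u^2 + 4u + 5.
The coefficient of u^2 is -6.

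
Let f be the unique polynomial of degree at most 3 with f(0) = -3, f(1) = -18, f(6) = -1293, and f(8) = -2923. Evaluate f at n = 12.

Write f(n) = an^3 + bn^2 + cn + d. Substituting each data point gives a linear system:
  d = -3
  a + b + c + d = -18
  216a + 36b + 6c + d = -1293
  512a + 64b + 8c + d = -2923
Solving the system yields a = -5, b = -5, c = -5, d = -3.
So f(n) = -5n^3 - 5n^2 - 5n - 3.
Then f(12) = -9423.

-9423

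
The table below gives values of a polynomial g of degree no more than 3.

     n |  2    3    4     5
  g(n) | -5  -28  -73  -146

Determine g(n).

Write g(n) = an^3 + bn^2 + cn + d. Substituting each data point gives a linear system:
  8a + 4b + 2c + d = -5
  27a + 9b + 3c + d = -28
  64a + 16b + 4c + d = -73
  125a + 25b + 5c + d = -146
Solving the system yields a = -1, b = -2, c = 6, d = -1.
So g(n) = -n^3 - 2n^2 + 6n - 1.
Check: g(5) = -146. ✓

g(n) = -n^3 - 2n^2 + 6n - 1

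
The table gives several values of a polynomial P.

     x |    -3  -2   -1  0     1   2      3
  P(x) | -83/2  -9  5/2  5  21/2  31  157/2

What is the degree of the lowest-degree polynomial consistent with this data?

Forward differences of the values at x = -3, -2, -1, 0, 1, 2, 3:
  P  : -83/2  -9  5/2  5  21/2  31  157/2
  Δ  : 65/2  23/2  5/2  11/2  41/2  95/2
  Δ^2: -21  -9  3  15  27
  Δ^3: 12  12  12  12
  Δ^4: 0  0  0
  Δ^5: 0  0
  Δ^6: 0
The third differences are constant (12) and nonzero, while all higher differences vanish, so the minimal degree is 3.

3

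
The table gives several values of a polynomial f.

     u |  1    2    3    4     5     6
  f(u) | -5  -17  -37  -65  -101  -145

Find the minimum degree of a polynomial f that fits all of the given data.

2

Forward differences of the values at u = 1, 2, 3, 4, 5, 6:
  f  : -5  -17  -37  -65  -101  -145
  Δ  : -12  -20  -28  -36  -44
  Δ^2: -8  -8  -8  -8
  Δ^3: 0  0  0
  Δ^4: 0  0
  Δ^5: 0
The second differences are constant (-8) and nonzero, while all higher differences vanish, so the minimal degree is 2.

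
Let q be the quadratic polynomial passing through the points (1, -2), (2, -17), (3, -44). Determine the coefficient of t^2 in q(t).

Write q(t) = at^2 + bt + c. Substituting each data point gives a linear system:
  a + b + c = -2
  4a + 2b + c = -17
  9a + 3b + c = -44
Solving the system yields a = -6, b = 3, c = 1.
So q(t) = -6t² + 3t + 1.
The leading coefficient is -6.

-6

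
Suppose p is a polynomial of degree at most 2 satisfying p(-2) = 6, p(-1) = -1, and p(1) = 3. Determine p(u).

Write p(u) = au^2 + bu + c. Substituting each data point gives a linear system:
  4a - 2b + c = 6
  a - b + c = -1
  a + b + c = 3
Solving the system yields a = 3, b = 2, c = -2.
So p(u) = 3u^2 + 2u - 2.
Check: p(-2) = 6. ✓

p(u) = 3u^2 + 2u - 2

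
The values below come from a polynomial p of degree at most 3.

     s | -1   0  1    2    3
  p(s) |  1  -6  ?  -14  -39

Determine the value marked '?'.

The 4 known points determine the degree-3 polynomial uniquely.
Write p(s) = as^3 + bs^2 + cs + d. Substituting each data point gives a linear system:
  -a + b - c + d = 1
  d = -6
  8a + 4b + 2c + d = -14
  27a + 9b + 3c + d = -39
Solving the system yields a = -2, b = 3, c = -2, d = -6.
So p(s) = -2s^3 + 3s^2 - 2s - 6.
Then p(1) = -7.

-7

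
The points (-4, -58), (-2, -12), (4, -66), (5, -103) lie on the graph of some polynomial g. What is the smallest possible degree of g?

Divided differences on the nodes -4, -2, 4, 5:
  order 0: -58  -12  -66  -103
  order 1: 23  -9  -37
  order 2: -4  -4
  order 3: 0
The order-2 divided differences are all -4 (nonzero) and every higher order vanishes, so the data lies on a polynomial of degree exactly 2.

2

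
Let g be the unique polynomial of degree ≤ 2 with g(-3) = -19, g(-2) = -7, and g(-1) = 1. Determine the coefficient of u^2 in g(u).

-2

Write g(u) = au^2 + bu + c. Substituting each data point gives a linear system:
  9a - 3b + c = -19
  4a - 2b + c = -7
  a - b + c = 1
Solving the system yields a = -2, b = 2, c = 5.
So g(u) = -2u^2 + 2u + 5.
The leading coefficient is -2.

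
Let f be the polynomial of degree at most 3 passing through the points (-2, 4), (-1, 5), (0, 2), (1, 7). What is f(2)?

Write f(x) = ax^3 + bx^2 + cx + d. Substituting each data point gives a linear system:
  -8a + 4b - 2c + d = 4
  -a + b - c + d = 5
  d = 2
  a + b + c + d = 7
Solving the system yields a = 2, b = 4, c = -1, d = 2.
So f(x) = 2x^3 + 4x^2 - x + 2.
Then f(2) = 32.

32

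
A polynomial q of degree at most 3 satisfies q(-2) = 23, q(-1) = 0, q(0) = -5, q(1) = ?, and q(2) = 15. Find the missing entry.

2

The 4 known points determine the degree-3 polynomial uniquely.
Write q(n) = an^3 + bn^2 + cn + d. Substituting each data point gives a linear system:
  -8a + 4b - 2c + d = 23
  -a + b - c + d = 0
  d = -5
  8a + 4b + 2c + d = 15
Solving the system yields a = -1, b = 6, c = 2, d = -5.
So q(n) = -n³ + 6n² + 2n - 5.
Then q(1) = 2.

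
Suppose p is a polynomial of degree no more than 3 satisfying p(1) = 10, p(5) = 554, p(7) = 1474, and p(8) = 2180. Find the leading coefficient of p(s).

Write p(s) = as^3 + bs^2 + cs + d. Substituting each data point gives a linear system:
  a + b + c + d = 10
  125a + 25b + 5c + d = 554
  343a + 49b + 7c + d = 1474
  512a + 64b + 8c + d = 2180
Solving the system yields a = 4, b = 2, c = 0, d = 4.
So p(s) = 4s^3 + 2s^2 + 4.
The leading coefficient is 4.

4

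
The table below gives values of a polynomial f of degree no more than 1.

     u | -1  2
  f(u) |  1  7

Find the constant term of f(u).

3

Write f(u) = au + b. Substituting each data point gives a linear system:
  -a + b = 1
  2a + b = 7
Solving the system yields a = 2, b = 3.
So f(u) = 2u + 3.
The constant term is 3.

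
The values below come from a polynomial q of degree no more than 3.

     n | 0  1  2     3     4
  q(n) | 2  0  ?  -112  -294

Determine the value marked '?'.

The 4 known points determine the degree-3 polynomial uniquely.
Write q(n) = an^3 + bn^2 + cn + d. Substituting each data point gives a linear system:
  d = 2
  a + b + c + d = 0
  27a + 9b + 3c + d = -112
  64a + 16b + 4c + d = -294
Solving the system yields a = -6, b = 6, c = -2, d = 2.
So q(n) = -6n³ + 6n² - 2n + 2.
Then q(2) = -26.

-26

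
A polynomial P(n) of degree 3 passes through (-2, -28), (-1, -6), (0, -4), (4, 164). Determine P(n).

Write P(n) = an^3 + bn^2 + cn + d. Substituting each data point gives a linear system:
  -8a + 4b - 2c + d = -28
  -a + b - c + d = -6
  d = -4
  64a + 16b + 4c + d = 164
Solving the system yields a = 3, b = -1, c = -2, d = -4.
So P(n) = 3n^3 - n^2 - 2n - 4.
Check: P(-1) = -6. ✓

P(n) = 3n^3 - n^2 - 2n - 4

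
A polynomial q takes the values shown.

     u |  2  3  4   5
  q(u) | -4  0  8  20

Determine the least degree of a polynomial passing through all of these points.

Forward differences of the values at u = 2, 3, 4, 5:
  q  : -4  0  8  20
  Δ  : 4  8  12
  Δ^2: 4  4
  Δ^3: 0
The second differences are constant (4) and nonzero, while all higher differences vanish, so the minimal degree is 2.

2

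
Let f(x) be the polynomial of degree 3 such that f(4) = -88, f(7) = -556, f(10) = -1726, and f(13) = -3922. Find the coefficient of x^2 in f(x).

3

Write f(x) = ax^3 + bx^2 + cx + d. Substituting each data point gives a linear system:
  64a + 16b + 4c + d = -88
  343a + 49b + 7c + d = -556
  1000a + 100b + 10c + d = -1726
  2197a + 169b + 13c + d = -3922
Solving the system yields a = -2, b = 3, c = -3, d = 4.
So f(x) = -2x^3 + 3x^2 - 3x + 4.
The coefficient of x^2 is 3.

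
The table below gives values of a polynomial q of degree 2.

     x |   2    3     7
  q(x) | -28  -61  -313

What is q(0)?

Write q(x) = ax^2 + bx + c. Substituting each data point gives a linear system:
  4a + 2b + c = -28
  9a + 3b + c = -61
  49a + 7b + c = -313
Solving the system yields a = -6, b = -3, c = 2.
So q(x) = -6x² - 3x + 2.
Then q(0) = 2.

2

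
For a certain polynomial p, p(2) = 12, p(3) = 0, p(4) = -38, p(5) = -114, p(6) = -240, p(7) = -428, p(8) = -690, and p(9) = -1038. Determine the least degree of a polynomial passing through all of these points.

3

Forward differences of the values at t = 2, 3, 4, 5, 6, 7, 8, 9:
  p  : 12  0  -38  -114  -240  -428  -690  -1038
  Δ  : -12  -38  -76  -126  -188  -262  -348
  Δ^2: -26  -38  -50  -62  -74  -86
  Δ^3: -12  -12  -12  -12  -12
  Δ^4: 0  0  0  0
  Δ^5: 0  0  0
  Δ^6: 0  0
  Δ^7: 0
The third differences are constant (-12) and nonzero, while all higher differences vanish, so the minimal degree is 3.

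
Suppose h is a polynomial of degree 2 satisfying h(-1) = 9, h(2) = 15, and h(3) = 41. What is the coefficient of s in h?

Write h(s) = as^2 + bs + c. Substituting each data point gives a linear system:
  a - b + c = 9
  4a + 2b + c = 15
  9a + 3b + c = 41
Solving the system yields a = 6, b = -4, c = -1.
So h(s) = 6s^2 - 4s - 1.
The coefficient of s is -4.

-4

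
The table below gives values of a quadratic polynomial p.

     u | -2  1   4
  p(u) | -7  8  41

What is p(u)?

p(u) = u^2 + 6u + 1

Write p(u) = au^2 + bu + c. Substituting each data point gives a linear system:
  4a - 2b + c = -7
  a + b + c = 8
  16a + 4b + c = 41
Solving the system yields a = 1, b = 6, c = 1.
So p(u) = u² + 6u + 1.
Check: p(4) = 41. ✓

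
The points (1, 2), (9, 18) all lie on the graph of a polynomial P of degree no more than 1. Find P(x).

P(x) = 2x

Write P(x) = ax + b. Substituting each data point gives a linear system:
  a + b = 2
  9a + b = 18
Solving the system yields a = 2, b = 0.
So P(x) = 2x.
Check: P(9) = 18. ✓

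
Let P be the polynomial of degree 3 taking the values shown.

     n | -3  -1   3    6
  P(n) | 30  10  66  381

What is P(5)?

238

Using the Lagrange interpolation formula with nodes -3, -1, 3, 6:
  L_0(n) = (n + 1)(n - 3)(n - 6) / -108
  L_1(n) = (n + 3)(n - 3)(n - 6) / 56
  L_2(n) = (n + 3)(n + 1)(n - 6) / -72
  L_3(n) = (n + 3)(n + 1)(n - 3) / 189
Then P(n) = 30·L_0(n) + 10·L_1(n) + 66·L_2(n) + 381·L_3(n).
Expanding and collecting terms gives P(n) = n³ + 5n² - 3n + 3.
Evaluating at n = 5: P(5) = 238.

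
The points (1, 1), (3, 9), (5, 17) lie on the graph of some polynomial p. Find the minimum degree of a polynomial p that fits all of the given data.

1

Forward differences of the values at n = 1, 3, 5:
  p  : 1  9  17
  Δ  : 8  8
  Δ^2: 0
The first differences are constant (8) and nonzero, while all higher differences vanish, so the minimal degree is 1.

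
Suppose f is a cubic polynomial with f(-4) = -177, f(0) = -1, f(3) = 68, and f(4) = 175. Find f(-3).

Using the Lagrange interpolation formula with nodes -4, 0, 3, 4:
  L_0(t) = t(t - 3)(t - 4) / -224
  L_1(t) = (t + 4)(t - 3)(t - 4) / 48
  L_2(t) = (t + 4)t(t - 4) / -21
  L_3(t) = (t + 4)t(t - 3) / 32
Then f(t) = -177·L_0(t) - 1·L_1(t) + 68·L_2(t) + 175·L_3(t).
Expanding and collecting terms gives f(t) = 3t³ - 4t - 1.
Evaluating at t = -3: f(-3) = -70.

-70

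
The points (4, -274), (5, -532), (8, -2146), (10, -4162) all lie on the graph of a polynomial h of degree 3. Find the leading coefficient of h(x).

-4

Write h(x) = ax^3 + bx^2 + cx + d. Substituting each data point gives a linear system:
  64a + 16b + 4c + d = -274
  125a + 25b + 5c + d = -532
  512a + 64b + 8c + d = -2146
  1000a + 100b + 10c + d = -4162
Solving the system yields a = -4, b = -2, c = 4, d = -2.
So h(x) = -4x³ - 2x² + 4x - 2.
The leading coefficient is -4.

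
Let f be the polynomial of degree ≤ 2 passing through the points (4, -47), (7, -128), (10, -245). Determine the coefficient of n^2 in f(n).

Write f(n) = an^2 + bn + c. Substituting each data point gives a linear system:
  16a + 4b + c = -47
  49a + 7b + c = -128
  100a + 10b + c = -245
Solving the system yields a = -2, b = -5, c = 5.
So f(n) = -2n² - 5n + 5.
The leading coefficient is -2.

-2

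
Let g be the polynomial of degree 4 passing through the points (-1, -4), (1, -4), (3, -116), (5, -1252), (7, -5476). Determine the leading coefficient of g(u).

-3

Write g(u) = au^4 + bu^3 + cu^2 + du + e. Substituting each data point gives a linear system:
  a - b + c - d + e = -4
  a + b + c + d + e = -4
  81a + 27b + 9c + 3d + e = -116
  625a + 125b + 25c + 5d + e = -1252
  2401a + 343b + 49c + 7d + e = -5476
Solving the system yields a = -3, b = 5, c = 1, d = -5, e = -2.
So g(u) = -3u⁴ + 5u³ + u² - 5u - 2.
The leading coefficient is -3.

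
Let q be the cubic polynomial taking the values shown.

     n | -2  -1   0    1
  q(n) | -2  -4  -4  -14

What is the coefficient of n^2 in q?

-5

Write q(n) = an^3 + bn^2 + cn + d. Substituting each data point gives a linear system:
  -8a + 4b - 2c + d = -2
  -a + b - c + d = -4
  d = -4
  a + b + c + d = -14
Solving the system yields a = -2, b = -5, c = -3, d = -4.
So q(n) = -2n^3 - 5n^2 - 3n - 4.
The coefficient of n^2 is -5.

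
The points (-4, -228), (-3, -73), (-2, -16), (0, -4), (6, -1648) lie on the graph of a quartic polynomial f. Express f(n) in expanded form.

f(n) = -n^4 - n^3 - 3n^2 - 4n - 4

Write f(n) = an^4 + bn^3 + cn^2 + dn + e. Substituting each data point gives a linear system:
  256a - 64b + 16c - 4d + e = -228
  81a - 27b + 9c - 3d + e = -73
  16a - 8b + 4c - 2d + e = -16
  e = -4
  1296a + 216b + 36c + 6d + e = -1648
Solving the system yields a = -1, b = -1, c = -3, d = -4, e = -4.
So f(n) = -n^4 - n^3 - 3n^2 - 4n - 4.
Check: f(-3) = -73. ✓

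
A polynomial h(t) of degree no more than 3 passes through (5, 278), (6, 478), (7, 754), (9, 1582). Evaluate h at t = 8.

1118

Write h(t) = at^3 + bt^2 + ct + d. Substituting each data point gives a linear system:
  125a + 25b + 5c + d = 278
  216a + 36b + 6c + d = 478
  343a + 49b + 7c + d = 754
  729a + 81b + 9c + d = 1582
Solving the system yields a = 2, b = 2, c = -4, d = -2.
So h(t) = 2t^3 + 2t^2 - 4t - 2.
Then h(8) = 1118.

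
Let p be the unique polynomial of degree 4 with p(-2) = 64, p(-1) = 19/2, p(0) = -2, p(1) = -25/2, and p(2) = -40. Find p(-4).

Using the Lagrange interpolation formula with nodes -2, -1, 0, 1, 2:
  L_0(s) = (s + 1)s(s - 1)(s - 2) / 24
  L_1(s) = (s + 2)s(s - 1)(s - 2) / -6
  L_2(s) = (s + 2)(s + 1)(s - 1)(s - 2) / 4
  L_3(s) = (s + 2)(s + 1)s(s - 2) / -6
  L_4(s) = (s + 2)(s + 1)s(s - 1) / 24
Then p(s) = 64·L_0(s) + 19/2·L_1(s) - 2·L_2(s) - 25/2·L_3(s) - 40·L_4(s).
Expanding and collecting terms gives p(s) = s⁴ - 5s³ - (1/2)s² - 6s - 2.
Evaluating at s = -4: p(-4) = 590.

590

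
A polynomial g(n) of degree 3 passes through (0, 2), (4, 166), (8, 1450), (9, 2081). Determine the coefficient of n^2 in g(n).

Write g(n) = an^3 + bn^2 + cn + d. Substituting each data point gives a linear system:
  d = 2
  64a + 16b + 4c + d = 166
  512a + 64b + 8c + d = 1450
  729a + 81b + 9c + d = 2081
Solving the system yields a = 3, b = -1, c = -3, d = 2.
So g(n) = 3n³ - n² - 3n + 2.
The coefficient of n^2 is -1.

-1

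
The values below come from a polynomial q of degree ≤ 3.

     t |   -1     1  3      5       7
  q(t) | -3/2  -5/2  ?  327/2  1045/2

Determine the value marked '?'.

On equispaced nodes a degree-3 polynomial has vanishing fourth forward difference, so
  q(-1) - 4·q(1) + 6·q(3) - 4·q(5) + q(7) = 0.
Substituting the known values and solving for q(3):
  6·q(3) = 123
  q(3) = 41/2.

41/2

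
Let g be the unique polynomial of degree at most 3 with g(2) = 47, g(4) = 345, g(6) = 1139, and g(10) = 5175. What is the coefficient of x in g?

Write g(x) = ax^3 + bx^2 + cx + d. Substituting each data point gives a linear system:
  8a + 4b + 2c + d = 47
  64a + 16b + 4c + d = 345
  216a + 36b + 6c + d = 1139
  1000a + 100b + 10c + d = 5175
Solving the system yields a = 5, b = 2, c = -3, d = 5.
So g(x) = 5x³ + 2x² - 3x + 5.
The coefficient of x is -3.

-3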